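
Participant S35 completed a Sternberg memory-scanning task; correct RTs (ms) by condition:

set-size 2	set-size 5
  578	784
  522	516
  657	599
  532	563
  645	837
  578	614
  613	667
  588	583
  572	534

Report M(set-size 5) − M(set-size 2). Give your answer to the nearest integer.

46 ms

M(set-size 2) = 5285/9 = 587.222
M(set-size 5) = 5697/9 = 633.000
Difference = 633.000 − 587.222 = 45.778 ms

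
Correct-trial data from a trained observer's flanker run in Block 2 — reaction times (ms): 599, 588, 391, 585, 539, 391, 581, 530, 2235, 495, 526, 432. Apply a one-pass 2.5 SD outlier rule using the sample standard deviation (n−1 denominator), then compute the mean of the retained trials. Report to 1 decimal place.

514.3 ms

n = 12, ΣRT = 7892, M = 657.667
Σ(x−M)² = 2774758.67; s = √(2774758.67/11) = 502.246
Cutoffs: 657.667 ± 2.5·502.246 → [-597.9, 1913.3]
Outside: 2235 → excluded.
Retained (n=11): Σ = 5657, mean = 5657/11 = 514.273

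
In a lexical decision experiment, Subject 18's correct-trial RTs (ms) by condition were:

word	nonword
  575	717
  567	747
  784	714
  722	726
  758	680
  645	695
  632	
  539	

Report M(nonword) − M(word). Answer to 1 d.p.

M(word) = 5222/8 = 652.750
M(nonword) = 4279/6 = 713.167
Difference = 713.167 − 652.750 = 60.417 ms

60.4 ms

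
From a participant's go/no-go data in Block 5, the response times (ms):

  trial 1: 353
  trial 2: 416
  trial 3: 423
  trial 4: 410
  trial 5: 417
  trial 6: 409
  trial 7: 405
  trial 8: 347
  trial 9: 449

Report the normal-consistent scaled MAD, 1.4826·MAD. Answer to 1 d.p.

10.4 ms

Sorted: 347, 353, 405, 409, 410, 416, 417, 423, 449 → median = 410
|x − 410| sorted: 0, 1, 5, 6, 7, 13, 39, 57, 63 → MAD = 7
Robust SD ≈ 1.4826 × 7 = 10.378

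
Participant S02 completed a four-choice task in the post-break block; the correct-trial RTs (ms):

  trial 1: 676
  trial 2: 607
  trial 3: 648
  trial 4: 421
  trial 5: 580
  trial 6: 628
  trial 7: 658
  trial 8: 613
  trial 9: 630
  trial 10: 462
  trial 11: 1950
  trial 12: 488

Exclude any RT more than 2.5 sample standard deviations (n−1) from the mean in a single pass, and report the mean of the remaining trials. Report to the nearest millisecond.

583 ms

n = 12, ΣRT = 8361, M = 696.750
Σ(x−M)² = 1787548.25; s = √(1787548.25/11) = 403.118
Cutoffs: 696.750 ± 2.5·403.118 → [-311.0, 1704.5]
Outside: 1950 → excluded.
Retained (n=11): Σ = 6411, mean = 6411/11 = 582.818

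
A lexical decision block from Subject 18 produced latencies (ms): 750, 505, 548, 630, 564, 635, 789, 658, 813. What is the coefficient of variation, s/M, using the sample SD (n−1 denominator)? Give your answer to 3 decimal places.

0.167

n = 9, Σ = 5892, M = 654.6667
Σ(x−M)² = 95208.000; s = √(95208.000/8) = 109.0917
CV = 109.0917 / 654.6667 = 0.16664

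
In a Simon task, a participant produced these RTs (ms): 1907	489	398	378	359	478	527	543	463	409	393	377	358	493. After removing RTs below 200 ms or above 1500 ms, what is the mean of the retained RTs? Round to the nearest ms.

Excluded: 1907
Retained (n=13): Σ = 5665
Mean = 5665/13 = 435.7692

436 ms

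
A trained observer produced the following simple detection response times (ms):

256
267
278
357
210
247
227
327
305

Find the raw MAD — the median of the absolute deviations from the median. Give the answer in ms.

Sorted: 210, 227, 247, 256, 267, 278, 305, 327, 357 → median = 267
|x − 267|: 11, 0, 11, 90, 57, 20, 40, 60, 38
Sorted deviations: 0, 11, 11, 20, 38, 40, 57, 60, 90 → MAD = 38

38 ms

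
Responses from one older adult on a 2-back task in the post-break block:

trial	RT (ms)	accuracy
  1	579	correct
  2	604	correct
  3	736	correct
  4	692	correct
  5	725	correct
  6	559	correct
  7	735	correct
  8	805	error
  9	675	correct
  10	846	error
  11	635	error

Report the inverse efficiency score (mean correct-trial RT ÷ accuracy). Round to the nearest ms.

Correct trials (n=8): 579, 604, 736, 692, 725, 559, 735, 675
Mean correct RT = 5305/8 = 663.1250 ms
Proportion correct = 8/11
IES = 663.1250 / (8/11) = 911.797 ms

912 ms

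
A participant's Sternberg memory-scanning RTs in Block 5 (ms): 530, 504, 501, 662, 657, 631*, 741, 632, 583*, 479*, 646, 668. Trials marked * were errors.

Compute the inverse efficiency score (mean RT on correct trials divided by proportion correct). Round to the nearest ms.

821 ms

Correct trials (n=9): 530, 504, 501, 662, 657, 741, 632, 646, 668
Mean correct RT = 5541/9 = 615.6667 ms
Proportion correct = 9/12
IES = 615.6667 / (9/12) = 820.889 ms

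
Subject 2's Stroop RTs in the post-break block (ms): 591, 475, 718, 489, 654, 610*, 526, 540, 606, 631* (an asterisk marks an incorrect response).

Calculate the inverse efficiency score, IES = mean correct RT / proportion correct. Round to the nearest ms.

Correct trials (n=8): 591, 475, 718, 489, 654, 526, 540, 606
Mean correct RT = 4599/8 = 574.8750 ms
Proportion correct = 8/10
IES = 574.8750 / (8/10) = 718.594 ms

719 ms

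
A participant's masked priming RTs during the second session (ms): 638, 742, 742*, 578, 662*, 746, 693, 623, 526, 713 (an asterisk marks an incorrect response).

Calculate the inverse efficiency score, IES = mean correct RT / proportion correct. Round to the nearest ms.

Correct trials (n=8): 638, 742, 578, 746, 693, 623, 526, 713
Mean correct RT = 5259/8 = 657.3750 ms
Proportion correct = 8/10
IES = 657.3750 / (8/10) = 821.719 ms

822 ms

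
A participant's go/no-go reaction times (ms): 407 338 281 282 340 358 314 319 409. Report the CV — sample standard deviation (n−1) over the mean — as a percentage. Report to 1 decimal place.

n = 9, Σ = 3048, M = 338.6667
Σ(x−M)² = 17524.000; s = √(17524.000/8) = 46.8028
CV = 46.8028 / 338.6667 = 0.13820 = 13.820%

13.8%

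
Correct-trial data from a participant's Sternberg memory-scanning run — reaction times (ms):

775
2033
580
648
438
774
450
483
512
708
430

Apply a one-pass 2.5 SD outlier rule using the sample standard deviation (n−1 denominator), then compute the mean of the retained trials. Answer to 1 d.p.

579.8 ms

n = 11, ΣRT = 7831, M = 711.909
Σ(x−M)² = 2090074.91; s = √(2090074.91/10) = 457.173
Cutoffs: 711.909 ± 2.5·457.173 → [-431.0, 1854.8]
Outside: 2033 → excluded.
Retained (n=10): Σ = 5798, mean = 5798/10 = 579.800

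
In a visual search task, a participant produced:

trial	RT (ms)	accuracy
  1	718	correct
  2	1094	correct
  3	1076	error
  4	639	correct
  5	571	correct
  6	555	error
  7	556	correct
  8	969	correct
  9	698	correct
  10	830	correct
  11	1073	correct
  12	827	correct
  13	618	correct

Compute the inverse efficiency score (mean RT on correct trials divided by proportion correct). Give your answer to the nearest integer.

923 ms

Correct trials (n=11): 718, 1094, 639, 571, 556, 969, 698, 830, 1073, 827, 618
Mean correct RT = 8593/11 = 781.1818 ms
Proportion correct = 11/13
IES = 781.1818 / (11/13) = 923.215 ms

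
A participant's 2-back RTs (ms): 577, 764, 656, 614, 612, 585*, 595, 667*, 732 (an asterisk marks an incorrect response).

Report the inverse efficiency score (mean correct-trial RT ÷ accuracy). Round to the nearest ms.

836 ms

Correct trials (n=7): 577, 764, 656, 614, 612, 595, 732
Mean correct RT = 4550/7 = 650.0000 ms
Proportion correct = 7/9
IES = 650.0000 / (7/9) = 835.714 ms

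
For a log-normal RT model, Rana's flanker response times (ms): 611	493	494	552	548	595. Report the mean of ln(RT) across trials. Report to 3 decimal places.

6.304

ln(RT): 6.4151, 6.2005, 6.2025, 6.3135, 6.3063, 6.3886
Σ ln(RT) = 37.8265
Mean = 37.8265/6 = 6.30442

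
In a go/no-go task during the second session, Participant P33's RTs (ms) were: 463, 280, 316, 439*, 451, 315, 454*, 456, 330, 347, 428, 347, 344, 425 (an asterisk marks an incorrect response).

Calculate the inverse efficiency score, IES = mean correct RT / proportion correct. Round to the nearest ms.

Correct trials (n=12): 463, 280, 316, 451, 315, 456, 330, 347, 428, 347, 344, 425
Mean correct RT = 4502/12 = 375.1667 ms
Proportion correct = 12/14
IES = 375.1667 / (12/14) = 437.694 ms

438 ms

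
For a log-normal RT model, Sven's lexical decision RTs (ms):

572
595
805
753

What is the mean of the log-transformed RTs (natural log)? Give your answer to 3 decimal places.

ln(RT): 6.3491, 6.3886, 6.6908, 6.6241
Σ ln(RT) = 26.0526
Mean = 26.0526/4 = 6.51315

6.513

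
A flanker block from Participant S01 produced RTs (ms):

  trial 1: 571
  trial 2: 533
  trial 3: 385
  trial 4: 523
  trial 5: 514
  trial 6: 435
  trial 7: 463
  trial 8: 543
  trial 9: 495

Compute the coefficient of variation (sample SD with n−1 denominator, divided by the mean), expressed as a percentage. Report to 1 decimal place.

11.8%

n = 9, Σ = 4462, M = 495.7778
Σ(x−M)² = 27387.556; s = √(27387.556/8) = 58.5102
CV = 58.5102 / 495.7778 = 0.11802 = 11.802%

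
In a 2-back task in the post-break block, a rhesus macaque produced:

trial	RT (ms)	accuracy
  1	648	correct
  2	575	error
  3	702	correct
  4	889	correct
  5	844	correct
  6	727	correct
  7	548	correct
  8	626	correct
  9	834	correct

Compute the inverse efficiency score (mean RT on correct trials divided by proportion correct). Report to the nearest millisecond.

818 ms

Correct trials (n=8): 648, 702, 889, 844, 727, 548, 626, 834
Mean correct RT = 5818/8 = 727.2500 ms
Proportion correct = 8/9
IES = 727.2500 / (8/9) = 818.156 ms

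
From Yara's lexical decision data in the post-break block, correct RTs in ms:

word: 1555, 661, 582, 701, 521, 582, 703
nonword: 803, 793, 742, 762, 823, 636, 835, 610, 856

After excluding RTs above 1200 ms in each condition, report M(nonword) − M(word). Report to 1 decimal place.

word: exclude 1555
M(word) = 3750/6 = 625.000
M(nonword) = 6860/9 = 762.222
Difference = 762.222 − 625.000 = 137.222 ms

137.2 ms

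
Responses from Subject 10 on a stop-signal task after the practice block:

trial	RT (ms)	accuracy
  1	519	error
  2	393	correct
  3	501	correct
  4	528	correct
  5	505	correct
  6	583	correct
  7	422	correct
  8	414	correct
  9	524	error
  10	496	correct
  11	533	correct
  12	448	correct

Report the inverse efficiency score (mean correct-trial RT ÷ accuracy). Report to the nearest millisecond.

579 ms

Correct trials (n=10): 393, 501, 528, 505, 583, 422, 414, 496, 533, 448
Mean correct RT = 4823/10 = 482.3000 ms
Proportion correct = 10/12
IES = 482.3000 / (10/12) = 578.760 ms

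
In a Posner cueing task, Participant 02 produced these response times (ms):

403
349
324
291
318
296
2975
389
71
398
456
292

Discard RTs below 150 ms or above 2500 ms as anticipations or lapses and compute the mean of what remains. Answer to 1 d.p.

Excluded: 71, 2975
Retained (n=10): Σ = 3516
Mean = 3516/10 = 351.6000

351.6 ms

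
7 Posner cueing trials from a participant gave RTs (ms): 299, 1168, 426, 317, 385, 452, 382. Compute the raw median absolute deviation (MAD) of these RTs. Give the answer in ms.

67 ms

Sorted: 299, 317, 382, 385, 426, 452, 1168 → median = 385
|x − 385|: 86, 783, 41, 68, 0, 67, 3
Sorted deviations: 0, 3, 41, 67, 68, 86, 783 → MAD = 67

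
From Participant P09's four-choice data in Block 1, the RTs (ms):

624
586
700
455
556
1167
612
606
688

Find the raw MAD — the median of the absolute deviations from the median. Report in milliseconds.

Sorted: 455, 556, 586, 606, 612, 624, 688, 700, 1167 → median = 612
|x − 612|: 12, 26, 88, 157, 56, 555, 0, 6, 76
Sorted deviations: 0, 6, 12, 26, 56, 76, 88, 157, 555 → MAD = 56

56 ms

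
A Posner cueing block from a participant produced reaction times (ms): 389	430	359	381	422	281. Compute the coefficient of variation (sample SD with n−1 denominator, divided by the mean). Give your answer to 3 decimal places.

n = 6, Σ = 2262, M = 377.0000
Σ(x−M)² = 14534.000; s = √(14534.000/5) = 53.9147
CV = 53.9147 / 377.0000 = 0.14301

0.143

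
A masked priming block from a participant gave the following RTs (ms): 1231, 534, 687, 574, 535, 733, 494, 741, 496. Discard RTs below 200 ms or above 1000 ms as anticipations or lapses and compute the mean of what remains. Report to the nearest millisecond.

599 ms

Excluded: 1231
Retained (n=8): Σ = 4794
Mean = 4794/8 = 599.2500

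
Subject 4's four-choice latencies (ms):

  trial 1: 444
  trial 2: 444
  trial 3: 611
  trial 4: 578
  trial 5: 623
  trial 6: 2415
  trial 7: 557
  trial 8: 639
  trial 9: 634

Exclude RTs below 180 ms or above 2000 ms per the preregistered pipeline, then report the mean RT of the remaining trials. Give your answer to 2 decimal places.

566.25 ms

Excluded: 2415
Retained (n=8): Σ = 4530
Mean = 4530/8 = 566.2500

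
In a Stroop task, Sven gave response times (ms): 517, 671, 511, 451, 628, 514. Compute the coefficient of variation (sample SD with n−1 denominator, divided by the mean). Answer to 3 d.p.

n = 6, Σ = 3292, M = 548.6667
Σ(x−M)² = 34421.333; s = √(34421.333/5) = 82.9715
CV = 82.9715 / 548.6667 = 0.15122

0.151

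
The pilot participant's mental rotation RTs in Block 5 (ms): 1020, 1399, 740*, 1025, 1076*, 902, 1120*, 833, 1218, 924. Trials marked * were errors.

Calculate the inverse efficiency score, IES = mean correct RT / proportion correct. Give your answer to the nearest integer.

1494 ms

Correct trials (n=7): 1020, 1399, 1025, 902, 833, 1218, 924
Mean correct RT = 7321/7 = 1045.8571 ms
Proportion correct = 7/10
IES = 1045.8571 / (7/10) = 1494.082 ms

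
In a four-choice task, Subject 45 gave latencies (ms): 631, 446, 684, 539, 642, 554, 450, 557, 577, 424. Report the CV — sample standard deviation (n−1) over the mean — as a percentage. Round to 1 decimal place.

16.1%

n = 10, Σ = 5504, M = 550.4000
Σ(x−M)² = 70586.400; s = √(70586.400/9) = 88.5603
CV = 88.5603 / 550.4000 = 0.16090 = 16.090%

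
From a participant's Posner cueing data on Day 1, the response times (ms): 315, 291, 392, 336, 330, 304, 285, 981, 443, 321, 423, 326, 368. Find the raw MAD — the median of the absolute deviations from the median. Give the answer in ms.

38 ms

Sorted: 285, 291, 304, 315, 321, 326, 330, 336, 368, 392, 423, 443, 981 → median = 330
|x − 330|: 15, 39, 62, 6, 0, 26, 45, 651, 113, 9, 93, 4, 38
Sorted deviations: 0, 4, 6, 9, 15, 26, 38, 39, 45, 62, 93, 113, 651 → MAD = 38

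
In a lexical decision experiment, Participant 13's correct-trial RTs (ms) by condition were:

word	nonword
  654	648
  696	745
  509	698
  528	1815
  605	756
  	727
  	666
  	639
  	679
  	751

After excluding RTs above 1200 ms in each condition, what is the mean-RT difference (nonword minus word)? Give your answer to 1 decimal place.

nonword: exclude 1815
M(word) = 2992/5 = 598.400
M(nonword) = 6309/9 = 701.000
Difference = 701.000 − 598.400 = 102.600 ms

102.6 ms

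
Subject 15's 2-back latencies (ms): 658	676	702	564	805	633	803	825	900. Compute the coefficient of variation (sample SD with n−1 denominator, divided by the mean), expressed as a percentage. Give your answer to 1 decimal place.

n = 9, Σ = 6566, M = 729.5556
Σ(x−M)² = 94726.222; s = √(94726.222/8) = 108.8153
CV = 108.8153 / 729.5556 = 0.14915 = 14.915%

14.9%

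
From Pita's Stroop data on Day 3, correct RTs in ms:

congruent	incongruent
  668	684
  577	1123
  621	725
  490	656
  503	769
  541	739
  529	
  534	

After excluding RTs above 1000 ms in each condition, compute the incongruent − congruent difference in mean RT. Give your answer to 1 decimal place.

incongruent: exclude 1123
M(congruent) = 4463/8 = 557.875
M(incongruent) = 3573/5 = 714.600
Difference = 714.600 − 557.875 = 156.725 ms

156.7 ms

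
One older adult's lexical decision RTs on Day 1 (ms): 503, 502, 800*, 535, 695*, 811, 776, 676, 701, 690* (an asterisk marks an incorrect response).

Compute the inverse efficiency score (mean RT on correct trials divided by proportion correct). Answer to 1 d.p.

919.2 ms

Correct trials (n=7): 503, 502, 535, 811, 776, 676, 701
Mean correct RT = 4504/7 = 643.4286 ms
Proportion correct = 7/10
IES = 643.4286 / (7/10) = 919.184 ms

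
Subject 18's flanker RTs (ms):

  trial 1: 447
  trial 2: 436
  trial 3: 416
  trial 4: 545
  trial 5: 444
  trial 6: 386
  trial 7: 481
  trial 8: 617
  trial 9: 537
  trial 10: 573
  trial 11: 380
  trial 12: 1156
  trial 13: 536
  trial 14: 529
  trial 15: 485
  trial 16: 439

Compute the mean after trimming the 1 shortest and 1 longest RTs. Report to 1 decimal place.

490.8 ms

Sorted: 380, 386, 416, 436, 439, 444, 447, 481, 485, 529, 536, 537, 545, 573, 617, 1156
Drop lowest 1 (380) and highest 1 (1156)
Remaining (n=14): Σ = 6871, mean = 6871/14 = 490.786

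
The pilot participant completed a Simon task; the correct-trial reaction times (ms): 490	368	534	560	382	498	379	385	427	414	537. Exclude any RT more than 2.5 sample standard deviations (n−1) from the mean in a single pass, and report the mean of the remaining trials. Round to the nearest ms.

n = 11, ΣRT = 4974, M = 452.182
Σ(x−M)² = 53015.64; s = √(53015.64/10) = 72.812
Cutoffs: 452.182 ± 2.5·72.812 → [270.2, 634.2]
No RTs fall outside the cutoffs; all 11 retained. Mean = 4974/11 = 452.182

452 ms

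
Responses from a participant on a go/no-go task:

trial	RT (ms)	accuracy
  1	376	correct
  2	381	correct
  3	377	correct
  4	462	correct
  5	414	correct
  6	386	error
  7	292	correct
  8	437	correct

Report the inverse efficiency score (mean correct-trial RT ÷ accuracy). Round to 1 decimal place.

Correct trials (n=7): 376, 381, 377, 462, 414, 292, 437
Mean correct RT = 2739/7 = 391.2857 ms
Proportion correct = 7/8
IES = 391.2857 / (7/8) = 447.184 ms

447.2 ms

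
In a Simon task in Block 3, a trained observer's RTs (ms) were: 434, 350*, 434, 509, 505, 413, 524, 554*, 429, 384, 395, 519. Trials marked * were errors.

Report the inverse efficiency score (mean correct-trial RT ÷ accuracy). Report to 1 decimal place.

545.5 ms

Correct trials (n=10): 434, 434, 509, 505, 413, 524, 429, 384, 395, 519
Mean correct RT = 4546/10 = 454.6000 ms
Proportion correct = 10/12
IES = 454.6000 / (10/12) = 545.520 ms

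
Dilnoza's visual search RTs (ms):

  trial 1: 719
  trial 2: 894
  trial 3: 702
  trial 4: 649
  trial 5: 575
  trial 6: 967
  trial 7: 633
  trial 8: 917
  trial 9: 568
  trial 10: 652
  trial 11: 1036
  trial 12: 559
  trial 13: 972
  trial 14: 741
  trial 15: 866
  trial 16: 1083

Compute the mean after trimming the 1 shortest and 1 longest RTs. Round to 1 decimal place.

Sorted: 559, 568, 575, 633, 649, 652, 702, 719, 741, 866, 894, 917, 967, 972, 1036, 1083
Drop lowest 1 (559) and highest 1 (1083)
Remaining (n=14): Σ = 10891, mean = 10891/14 = 777.929

777.9 ms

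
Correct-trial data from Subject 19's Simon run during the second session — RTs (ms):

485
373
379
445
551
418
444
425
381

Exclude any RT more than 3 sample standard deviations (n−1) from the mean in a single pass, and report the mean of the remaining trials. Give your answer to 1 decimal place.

n = 9, ΣRT = 3901, M = 433.444
Σ(x−M)² = 26400.22; s = √(26400.22/8) = 57.446
Cutoffs: 433.444 ± 3·57.446 → [261.1, 605.8]
No RTs fall outside the cutoffs; all 9 retained. Mean = 3901/9 = 433.444

433.4 ms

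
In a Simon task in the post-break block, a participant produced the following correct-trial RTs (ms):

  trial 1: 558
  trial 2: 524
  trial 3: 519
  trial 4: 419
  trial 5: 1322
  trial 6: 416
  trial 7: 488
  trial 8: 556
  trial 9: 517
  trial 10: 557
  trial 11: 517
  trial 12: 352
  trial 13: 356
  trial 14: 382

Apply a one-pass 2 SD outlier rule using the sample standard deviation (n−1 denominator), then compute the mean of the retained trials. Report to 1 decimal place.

473.9 ms

n = 14, ΣRT = 7483, M = 534.500
Σ(x−M)² = 740609.50; s = √(740609.50/13) = 238.684
Cutoffs: 534.500 ± 2·238.684 → [57.1, 1011.9]
Outside: 1322 → excluded.
Retained (n=13): Σ = 6161, mean = 6161/13 = 473.923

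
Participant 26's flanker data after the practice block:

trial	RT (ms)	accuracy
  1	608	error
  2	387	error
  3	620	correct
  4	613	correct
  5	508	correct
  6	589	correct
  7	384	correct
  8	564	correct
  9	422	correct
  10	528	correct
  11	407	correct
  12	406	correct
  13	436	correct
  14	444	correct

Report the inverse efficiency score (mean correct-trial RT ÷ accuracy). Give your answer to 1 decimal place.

Correct trials (n=12): 620, 613, 508, 589, 384, 564, 422, 528, 407, 406, 436, 444
Mean correct RT = 5921/12 = 493.4167 ms
Proportion correct = 12/14
IES = 493.4167 / (12/14) = 575.653 ms

575.7 ms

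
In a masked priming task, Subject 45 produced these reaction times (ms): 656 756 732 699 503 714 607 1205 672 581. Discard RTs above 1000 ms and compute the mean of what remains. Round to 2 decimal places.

Excluded: 1205
Retained (n=9): Σ = 5920
Mean = 5920/9 = 657.7778

657.78 ms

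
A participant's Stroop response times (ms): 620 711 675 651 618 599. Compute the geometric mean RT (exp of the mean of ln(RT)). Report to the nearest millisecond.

ln(RT): 6.4297, 6.5667, 6.5147, 6.4785, 6.4265, 6.3953
Mean ln(RT) = 38.8114/6 = 6.46856
Geometric mean = exp(6.46856) = 644.56 ms

645 ms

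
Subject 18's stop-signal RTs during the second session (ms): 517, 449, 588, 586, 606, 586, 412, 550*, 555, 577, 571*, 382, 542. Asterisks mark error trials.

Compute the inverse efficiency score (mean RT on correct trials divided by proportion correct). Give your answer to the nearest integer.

623 ms

Correct trials (n=11): 517, 449, 588, 586, 606, 586, 412, 555, 577, 382, 542
Mean correct RT = 5800/11 = 527.2727 ms
Proportion correct = 11/13
IES = 527.2727 / (11/13) = 623.140 ms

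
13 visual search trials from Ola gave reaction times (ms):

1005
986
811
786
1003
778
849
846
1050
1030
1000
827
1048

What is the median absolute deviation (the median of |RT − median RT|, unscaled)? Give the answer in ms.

Sorted: 778, 786, 811, 827, 846, 849, 986, 1000, 1003, 1005, 1030, 1048, 1050 → median = 986
|x − 986|: 19, 0, 175, 200, 17, 208, 137, 140, 64, 44, 14, 159, 62
Sorted deviations: 0, 14, 17, 19, 44, 62, 64, 137, 140, 159, 175, 200, 208 → MAD = 64

64 ms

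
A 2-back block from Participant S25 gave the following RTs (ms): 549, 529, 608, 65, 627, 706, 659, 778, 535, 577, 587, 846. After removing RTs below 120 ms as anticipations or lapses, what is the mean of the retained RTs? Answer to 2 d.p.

636.45 ms

Excluded: 65
Retained (n=11): Σ = 7001
Mean = 7001/11 = 636.4545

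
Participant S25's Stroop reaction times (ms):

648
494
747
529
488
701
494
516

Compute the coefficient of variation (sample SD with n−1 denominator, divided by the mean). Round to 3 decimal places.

n = 8, Σ = 4617, M = 577.1250
Σ(x−M)² = 77040.875; s = √(77040.875/7) = 104.9087
CV = 104.9087 / 577.1250 = 0.18178

0.182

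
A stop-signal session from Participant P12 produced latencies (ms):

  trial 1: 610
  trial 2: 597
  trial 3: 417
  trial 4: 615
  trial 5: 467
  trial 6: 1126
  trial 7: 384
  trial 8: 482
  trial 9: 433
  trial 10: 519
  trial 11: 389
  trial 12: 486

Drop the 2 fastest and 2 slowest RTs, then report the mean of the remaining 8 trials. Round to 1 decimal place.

Sorted: 384, 389, 417, 433, 467, 482, 486, 519, 597, 610, 615, 1126
Drop lowest 2 (384, 389) and highest 2 (615, 1126)
Remaining (n=8): Σ = 4011, mean = 4011/8 = 501.375

501.4 ms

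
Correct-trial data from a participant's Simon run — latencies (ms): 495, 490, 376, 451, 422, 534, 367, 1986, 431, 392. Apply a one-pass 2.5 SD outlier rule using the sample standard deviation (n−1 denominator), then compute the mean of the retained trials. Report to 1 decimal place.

439.8 ms

n = 10, ΣRT = 5944, M = 594.400
Σ(x−M)² = 2178338.40; s = √(2178338.40/9) = 491.973
Cutoffs: 594.400 ± 2.5·491.973 → [-635.5, 1824.3]
Outside: 1986 → excluded.
Retained (n=9): Σ = 3958, mean = 3958/9 = 439.778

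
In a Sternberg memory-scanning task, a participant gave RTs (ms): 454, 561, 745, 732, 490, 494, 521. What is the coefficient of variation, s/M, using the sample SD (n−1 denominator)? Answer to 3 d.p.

0.208

n = 7, Σ = 3997, M = 571.0000
Σ(x−M)² = 84976.000; s = √(84976.000/6) = 119.0070
CV = 119.0070 / 571.0000 = 0.20842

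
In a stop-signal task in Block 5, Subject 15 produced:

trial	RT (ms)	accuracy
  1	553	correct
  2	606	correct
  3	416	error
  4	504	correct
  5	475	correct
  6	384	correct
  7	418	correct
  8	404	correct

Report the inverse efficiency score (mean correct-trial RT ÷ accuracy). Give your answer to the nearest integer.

Correct trials (n=7): 553, 606, 504, 475, 384, 418, 404
Mean correct RT = 3344/7 = 477.7143 ms
Proportion correct = 7/8
IES = 477.7143 / (7/8) = 545.959 ms

546 ms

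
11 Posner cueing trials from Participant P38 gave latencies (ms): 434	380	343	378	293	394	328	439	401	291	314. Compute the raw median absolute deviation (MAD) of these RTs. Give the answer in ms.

50 ms

Sorted: 291, 293, 314, 328, 343, 378, 380, 394, 401, 434, 439 → median = 378
|x − 378|: 56, 2, 35, 0, 85, 16, 50, 61, 23, 87, 64
Sorted deviations: 0, 2, 16, 23, 35, 50, 56, 61, 64, 85, 87 → MAD = 50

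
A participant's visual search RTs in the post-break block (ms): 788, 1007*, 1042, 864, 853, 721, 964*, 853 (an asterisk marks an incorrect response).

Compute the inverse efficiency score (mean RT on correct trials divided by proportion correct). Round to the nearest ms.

Correct trials (n=6): 788, 1042, 864, 853, 721, 853
Mean correct RT = 5121/6 = 853.5000 ms
Proportion correct = 6/8
IES = 853.5000 / (6/8) = 1138.000 ms

1138 ms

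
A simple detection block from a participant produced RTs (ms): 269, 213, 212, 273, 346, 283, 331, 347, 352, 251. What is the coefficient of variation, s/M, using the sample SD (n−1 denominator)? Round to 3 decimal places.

0.187

n = 10, Σ = 2877, M = 287.7000
Σ(x−M)² = 26170.100; s = √(26170.100/9) = 53.9239
CV = 53.9239 / 287.7000 = 0.18743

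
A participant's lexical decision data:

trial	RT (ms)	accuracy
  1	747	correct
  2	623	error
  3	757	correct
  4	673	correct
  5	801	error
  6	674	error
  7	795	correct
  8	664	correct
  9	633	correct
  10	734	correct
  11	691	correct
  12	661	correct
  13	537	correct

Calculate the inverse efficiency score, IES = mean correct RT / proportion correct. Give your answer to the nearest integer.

Correct trials (n=10): 747, 757, 673, 795, 664, 633, 734, 691, 661, 537
Mean correct RT = 6892/10 = 689.2000 ms
Proportion correct = 10/13
IES = 689.2000 / (10/13) = 895.960 ms

896 ms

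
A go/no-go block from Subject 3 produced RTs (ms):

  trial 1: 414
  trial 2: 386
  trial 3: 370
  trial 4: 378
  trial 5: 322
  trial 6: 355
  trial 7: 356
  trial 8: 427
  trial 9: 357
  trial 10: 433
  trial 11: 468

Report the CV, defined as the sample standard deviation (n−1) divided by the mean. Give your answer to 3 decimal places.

n = 11, Σ = 4266, M = 387.8182
Σ(x−M)² = 18479.636; s = √(18479.636/10) = 42.9879
CV = 42.9879 / 387.8182 = 0.11085

0.111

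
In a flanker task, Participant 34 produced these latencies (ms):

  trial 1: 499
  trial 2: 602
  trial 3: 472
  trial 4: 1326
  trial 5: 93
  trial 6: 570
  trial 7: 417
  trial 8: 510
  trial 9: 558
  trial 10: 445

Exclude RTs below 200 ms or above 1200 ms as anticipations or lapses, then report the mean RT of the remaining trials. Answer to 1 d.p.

509.1 ms

Excluded: 93, 1326
Retained (n=8): Σ = 4073
Mean = 4073/8 = 509.1250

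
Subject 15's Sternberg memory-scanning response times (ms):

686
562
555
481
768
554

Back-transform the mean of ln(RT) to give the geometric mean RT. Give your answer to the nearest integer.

594 ms

ln(RT): 6.5309, 6.3315, 6.3190, 6.1759, 6.6438, 6.3172
Mean ln(RT) = 38.3182/6 = 6.38636
Geometric mean = exp(6.38636) = 593.69 ms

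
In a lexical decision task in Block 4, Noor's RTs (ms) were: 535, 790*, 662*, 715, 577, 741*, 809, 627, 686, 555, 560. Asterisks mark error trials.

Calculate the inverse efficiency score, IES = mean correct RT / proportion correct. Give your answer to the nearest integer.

Correct trials (n=8): 535, 715, 577, 809, 627, 686, 555, 560
Mean correct RT = 5064/8 = 633.0000 ms
Proportion correct = 8/11
IES = 633.0000 / (8/11) = 870.375 ms

870 ms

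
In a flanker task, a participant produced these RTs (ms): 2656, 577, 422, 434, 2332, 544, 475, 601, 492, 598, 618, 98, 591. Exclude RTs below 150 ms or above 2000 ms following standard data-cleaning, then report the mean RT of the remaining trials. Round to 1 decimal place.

Excluded: 98, 2332, 2656
Retained (n=10): Σ = 5352
Mean = 5352/10 = 535.2000

535.2 ms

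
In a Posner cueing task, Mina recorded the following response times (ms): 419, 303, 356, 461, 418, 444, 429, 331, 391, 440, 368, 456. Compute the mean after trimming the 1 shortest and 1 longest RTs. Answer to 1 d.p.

405.2 ms

Sorted: 303, 331, 356, 368, 391, 418, 419, 429, 440, 444, 456, 461
Drop lowest 1 (303) and highest 1 (461)
Remaining (n=10): Σ = 4052, mean = 4052/10 = 405.200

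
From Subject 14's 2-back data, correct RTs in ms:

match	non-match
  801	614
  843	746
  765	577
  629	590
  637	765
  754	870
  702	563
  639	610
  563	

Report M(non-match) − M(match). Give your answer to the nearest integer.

-37 ms

M(match) = 6333/9 = 703.667
M(non-match) = 5335/8 = 666.875
Difference = 666.875 − 703.667 = -36.792 ms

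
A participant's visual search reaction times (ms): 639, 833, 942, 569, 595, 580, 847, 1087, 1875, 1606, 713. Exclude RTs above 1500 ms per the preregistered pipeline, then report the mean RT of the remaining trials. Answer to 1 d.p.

Excluded: 1606, 1875
Retained (n=9): Σ = 6805
Mean = 6805/9 = 756.1111

756.1 ms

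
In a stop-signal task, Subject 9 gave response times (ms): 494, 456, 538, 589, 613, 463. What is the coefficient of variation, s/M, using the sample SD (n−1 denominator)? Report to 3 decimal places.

n = 6, Σ = 3153, M = 525.5000
Σ(x−M)² = 21573.500; s = √(21573.500/5) = 65.6864
CV = 65.6864 / 525.5000 = 0.12500

0.125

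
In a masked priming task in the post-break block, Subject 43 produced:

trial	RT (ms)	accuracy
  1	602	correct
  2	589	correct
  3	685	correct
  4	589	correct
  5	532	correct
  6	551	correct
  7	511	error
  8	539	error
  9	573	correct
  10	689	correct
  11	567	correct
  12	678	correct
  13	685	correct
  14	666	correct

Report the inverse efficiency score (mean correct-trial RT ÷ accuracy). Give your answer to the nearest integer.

720 ms

Correct trials (n=12): 602, 589, 685, 589, 532, 551, 573, 689, 567, 678, 685, 666
Mean correct RT = 7406/12 = 617.1667 ms
Proportion correct = 12/14
IES = 617.1667 / (12/14) = 720.028 ms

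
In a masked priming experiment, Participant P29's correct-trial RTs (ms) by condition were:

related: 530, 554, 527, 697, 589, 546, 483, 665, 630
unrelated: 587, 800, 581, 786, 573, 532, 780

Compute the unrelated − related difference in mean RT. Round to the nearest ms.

83 ms

M(related) = 5221/9 = 580.111
M(unrelated) = 4639/7 = 662.714
Difference = 662.714 − 580.111 = 82.603 ms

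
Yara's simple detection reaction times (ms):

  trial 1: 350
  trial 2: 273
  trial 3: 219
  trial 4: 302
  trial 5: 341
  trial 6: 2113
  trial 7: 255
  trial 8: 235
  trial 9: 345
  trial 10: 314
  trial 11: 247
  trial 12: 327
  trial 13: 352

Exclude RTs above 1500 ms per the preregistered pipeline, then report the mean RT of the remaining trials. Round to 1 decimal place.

Excluded: 2113
Retained (n=12): Σ = 3560
Mean = 3560/12 = 296.6667

296.7 ms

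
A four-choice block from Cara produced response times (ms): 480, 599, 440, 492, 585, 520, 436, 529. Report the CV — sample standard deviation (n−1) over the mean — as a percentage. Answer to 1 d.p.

11.9%

n = 8, Σ = 4081, M = 510.1250
Σ(x−M)² = 25606.875; s = √(25606.875/7) = 60.4824
CV = 60.4824 / 510.1250 = 0.11856 = 11.856%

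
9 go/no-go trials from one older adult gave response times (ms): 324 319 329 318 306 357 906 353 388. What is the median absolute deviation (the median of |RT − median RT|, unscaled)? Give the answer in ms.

Sorted: 306, 318, 319, 324, 329, 353, 357, 388, 906 → median = 329
|x − 329|: 5, 10, 0, 11, 23, 28, 577, 24, 59
Sorted deviations: 0, 5, 10, 11, 23, 24, 28, 59, 577 → MAD = 23

23 ms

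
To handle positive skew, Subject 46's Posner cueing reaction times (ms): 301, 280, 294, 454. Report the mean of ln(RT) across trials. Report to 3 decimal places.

5.786

ln(RT): 5.7071, 5.6348, 5.6836, 6.1181
Σ ln(RT) = 23.1436
Mean = 23.1436/4 = 5.78589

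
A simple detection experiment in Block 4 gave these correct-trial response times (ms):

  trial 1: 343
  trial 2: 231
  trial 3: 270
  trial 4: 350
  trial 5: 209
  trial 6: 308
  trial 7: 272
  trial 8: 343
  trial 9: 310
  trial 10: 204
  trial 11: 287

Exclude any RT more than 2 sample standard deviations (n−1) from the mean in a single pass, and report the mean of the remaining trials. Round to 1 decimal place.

n = 11, ΣRT = 3127, M = 284.273
Σ(x−M)² = 27752.18; s = √(27752.18/10) = 52.680
Cutoffs: 284.273 ± 2·52.680 → [178.9, 389.6]
No RTs fall outside the cutoffs; all 11 retained. Mean = 3127/11 = 284.273

284.3 ms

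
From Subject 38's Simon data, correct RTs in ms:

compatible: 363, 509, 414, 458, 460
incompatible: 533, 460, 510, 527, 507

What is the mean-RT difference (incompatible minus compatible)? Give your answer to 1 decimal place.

M(compatible) = 2204/5 = 440.800
M(incompatible) = 2537/5 = 507.400
Difference = 507.400 − 440.800 = 66.600 ms

66.6 ms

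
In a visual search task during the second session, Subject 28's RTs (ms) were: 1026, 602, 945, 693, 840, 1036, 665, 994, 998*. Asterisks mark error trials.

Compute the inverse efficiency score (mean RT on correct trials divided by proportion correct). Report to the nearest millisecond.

Correct trials (n=8): 1026, 602, 945, 693, 840, 1036, 665, 994
Mean correct RT = 6801/8 = 850.1250 ms
Proportion correct = 8/9
IES = 850.1250 / (8/9) = 956.391 ms

956 ms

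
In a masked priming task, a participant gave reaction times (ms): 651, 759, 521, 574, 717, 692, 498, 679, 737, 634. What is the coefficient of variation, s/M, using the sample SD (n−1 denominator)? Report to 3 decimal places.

0.139

n = 10, Σ = 6462, M = 646.2000
Σ(x−M)² = 72177.600; s = √(72177.600/9) = 89.5530
CV = 89.5530 / 646.2000 = 0.13858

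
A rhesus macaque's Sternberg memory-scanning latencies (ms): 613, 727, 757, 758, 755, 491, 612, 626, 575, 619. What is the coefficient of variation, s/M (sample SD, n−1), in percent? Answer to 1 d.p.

14.0%

n = 10, Σ = 6533, M = 653.3000
Σ(x−M)² = 75214.100; s = √(75214.100/9) = 91.4173
CV = 91.4173 / 653.3000 = 0.13993 = 13.993%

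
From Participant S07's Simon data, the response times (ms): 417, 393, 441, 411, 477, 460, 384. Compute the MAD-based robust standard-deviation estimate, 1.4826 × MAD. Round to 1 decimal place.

35.6 ms

Sorted: 384, 393, 411, 417, 441, 460, 477 → median = 417
|x − 417| sorted: 0, 6, 24, 24, 33, 43, 60 → MAD = 24
Robust SD ≈ 1.4826 × 24 = 35.582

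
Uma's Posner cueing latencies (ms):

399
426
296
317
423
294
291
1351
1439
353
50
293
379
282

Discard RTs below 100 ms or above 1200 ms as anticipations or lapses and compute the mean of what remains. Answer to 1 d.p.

341.2 ms

Excluded: 50, 1351, 1439
Retained (n=11): Σ = 3753
Mean = 3753/11 = 341.1818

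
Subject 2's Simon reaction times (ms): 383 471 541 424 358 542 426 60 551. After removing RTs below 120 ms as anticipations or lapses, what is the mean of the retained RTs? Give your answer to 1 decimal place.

462.0 ms

Excluded: 60
Retained (n=8): Σ = 3696
Mean = 3696/8 = 462.0000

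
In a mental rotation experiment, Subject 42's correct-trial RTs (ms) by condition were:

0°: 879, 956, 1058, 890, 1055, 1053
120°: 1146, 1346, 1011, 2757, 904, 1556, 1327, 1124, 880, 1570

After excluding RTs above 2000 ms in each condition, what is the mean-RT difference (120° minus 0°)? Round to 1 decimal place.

225.3 ms

120°: exclude 2757
M(0°) = 5891/6 = 981.833
M(120°) = 10864/9 = 1207.111
Difference = 1207.111 − 981.833 = 225.278 ms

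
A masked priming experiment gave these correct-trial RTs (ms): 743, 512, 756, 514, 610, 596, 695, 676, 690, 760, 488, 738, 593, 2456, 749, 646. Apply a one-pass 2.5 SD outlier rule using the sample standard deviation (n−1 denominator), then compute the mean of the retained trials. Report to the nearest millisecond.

n = 16, ΣRT = 12222, M = 763.875
Σ(x−M)² = 3179551.75; s = √(3179551.75/15) = 460.402
Cutoffs: 763.875 ± 2.5·460.402 → [-387.1, 1914.9]
Outside: 2456 → excluded.
Retained (n=15): Σ = 9766, mean = 9766/15 = 651.067

651 ms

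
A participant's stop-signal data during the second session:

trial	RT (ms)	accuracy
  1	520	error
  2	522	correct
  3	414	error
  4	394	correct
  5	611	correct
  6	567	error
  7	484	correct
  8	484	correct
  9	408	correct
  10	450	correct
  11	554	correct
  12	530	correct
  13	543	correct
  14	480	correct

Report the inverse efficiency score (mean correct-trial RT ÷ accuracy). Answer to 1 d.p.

Correct trials (n=11): 522, 394, 611, 484, 484, 408, 450, 554, 530, 543, 480
Mean correct RT = 5460/11 = 496.3636 ms
Proportion correct = 11/14
IES = 496.3636 / (11/14) = 631.736 ms

631.7 ms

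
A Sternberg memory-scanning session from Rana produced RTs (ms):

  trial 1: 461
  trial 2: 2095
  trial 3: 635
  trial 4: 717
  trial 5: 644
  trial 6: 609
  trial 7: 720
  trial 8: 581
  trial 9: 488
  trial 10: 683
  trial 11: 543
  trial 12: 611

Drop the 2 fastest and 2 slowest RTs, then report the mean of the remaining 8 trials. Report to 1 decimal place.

Sorted: 461, 488, 543, 581, 609, 611, 635, 644, 683, 717, 720, 2095
Drop lowest 2 (461, 488) and highest 2 (720, 2095)
Remaining (n=8): Σ = 5023, mean = 5023/8 = 627.875

627.9 ms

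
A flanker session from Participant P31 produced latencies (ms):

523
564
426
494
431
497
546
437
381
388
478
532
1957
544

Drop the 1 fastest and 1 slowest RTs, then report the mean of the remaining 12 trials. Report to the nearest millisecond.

488 ms

Sorted: 381, 388, 426, 431, 437, 478, 494, 497, 523, 532, 544, 546, 564, 1957
Drop lowest 1 (381) and highest 1 (1957)
Remaining (n=12): Σ = 5860, mean = 5860/12 = 488.333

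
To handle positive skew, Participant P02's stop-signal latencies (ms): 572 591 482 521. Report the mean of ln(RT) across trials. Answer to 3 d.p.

6.291

ln(RT): 6.3491, 6.3818, 6.1779, 6.2558
Σ ln(RT) = 25.1646
Mean = 25.1646/4 = 6.29116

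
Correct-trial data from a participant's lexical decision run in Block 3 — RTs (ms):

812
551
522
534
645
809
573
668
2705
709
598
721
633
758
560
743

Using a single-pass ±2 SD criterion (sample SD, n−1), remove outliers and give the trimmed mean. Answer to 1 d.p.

n = 16, ΣRT = 12541, M = 783.812
Σ(x−M)² = 4073904.44; s = √(4073904.44/15) = 521.146
Cutoffs: 783.812 ± 2·521.146 → [-258.5, 1826.1]
Outside: 2705 → excluded.
Retained (n=15): Σ = 9836, mean = 9836/15 = 655.733

655.7 ms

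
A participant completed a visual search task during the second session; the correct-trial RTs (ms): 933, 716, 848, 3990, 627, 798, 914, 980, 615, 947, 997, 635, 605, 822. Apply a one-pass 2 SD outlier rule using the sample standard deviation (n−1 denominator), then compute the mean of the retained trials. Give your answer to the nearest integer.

n = 14, ΣRT = 14427, M = 1030.500
Σ(x−M)² = 9695031.50; s = √(9695031.50/13) = 863.581
Cutoffs: 1030.500 ± 2·863.581 → [-696.7, 2757.7]
Outside: 3990 → excluded.
Retained (n=13): Σ = 10437, mean = 10437/13 = 802.846

803 ms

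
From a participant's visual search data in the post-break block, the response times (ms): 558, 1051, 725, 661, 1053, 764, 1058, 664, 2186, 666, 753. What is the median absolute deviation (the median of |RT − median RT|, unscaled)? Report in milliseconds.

Sorted: 558, 661, 664, 666, 725, 753, 764, 1051, 1053, 1058, 2186 → median = 753
|x − 753|: 195, 298, 28, 92, 300, 11, 305, 89, 1433, 87, 0
Sorted deviations: 0, 11, 28, 87, 89, 92, 195, 298, 300, 305, 1433 → MAD = 92

92 ms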